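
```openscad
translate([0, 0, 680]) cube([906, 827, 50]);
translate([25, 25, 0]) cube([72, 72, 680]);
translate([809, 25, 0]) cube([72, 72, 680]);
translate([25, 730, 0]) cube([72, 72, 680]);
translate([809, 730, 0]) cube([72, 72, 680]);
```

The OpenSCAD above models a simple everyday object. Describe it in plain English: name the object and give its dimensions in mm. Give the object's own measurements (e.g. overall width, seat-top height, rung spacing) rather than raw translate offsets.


A rectangular dining table. The top is 906×827×50 mm with its upper surface at z = 730 mm. It stands on four 72×72 mm square legs, each inset 25 mm from the nearest pair of top edges, running from the floor to the underside of the top.


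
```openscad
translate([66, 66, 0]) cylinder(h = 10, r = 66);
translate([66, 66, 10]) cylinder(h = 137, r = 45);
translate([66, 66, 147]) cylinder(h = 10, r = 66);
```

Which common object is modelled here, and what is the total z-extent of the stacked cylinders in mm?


A spool. The overall height is 157 mm.

Three coaxial cylinders, large–small–large — a spool. Two 10 mm flanges and a 137 mm core give 10 + 137 + 10 = 157 mm.


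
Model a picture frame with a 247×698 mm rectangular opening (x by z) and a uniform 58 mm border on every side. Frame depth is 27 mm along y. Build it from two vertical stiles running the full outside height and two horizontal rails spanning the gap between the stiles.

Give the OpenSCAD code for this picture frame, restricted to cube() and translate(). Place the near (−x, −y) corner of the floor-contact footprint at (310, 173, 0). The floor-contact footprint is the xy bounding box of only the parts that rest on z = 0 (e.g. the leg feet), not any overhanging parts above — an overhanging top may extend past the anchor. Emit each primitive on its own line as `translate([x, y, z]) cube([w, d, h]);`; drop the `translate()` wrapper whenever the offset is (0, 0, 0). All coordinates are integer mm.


translate([310, 173, 0]) cube([58, 27, 814]);
translate([615, 173, 0]) cube([58, 27, 814]);
translate([368, 173, 0]) cube([247, 27, 58]);
translate([368, 173, 756]) cube([247, 27, 58]);


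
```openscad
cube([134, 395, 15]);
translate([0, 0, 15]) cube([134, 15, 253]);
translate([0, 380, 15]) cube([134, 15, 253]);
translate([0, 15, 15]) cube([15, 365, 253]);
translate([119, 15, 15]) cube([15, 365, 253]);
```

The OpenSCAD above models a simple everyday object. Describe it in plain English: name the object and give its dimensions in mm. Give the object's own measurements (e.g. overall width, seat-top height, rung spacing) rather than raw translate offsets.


An open-topped rectangular box: outside dimensions 134×395×268 mm, with a uniform wall and base thickness of 15 mm. The base is a full 134×395 slab on the floor; four walls sit on top of the base. The front and back walls (the −y and +y sides) span the full width; the two side walls fit between them.


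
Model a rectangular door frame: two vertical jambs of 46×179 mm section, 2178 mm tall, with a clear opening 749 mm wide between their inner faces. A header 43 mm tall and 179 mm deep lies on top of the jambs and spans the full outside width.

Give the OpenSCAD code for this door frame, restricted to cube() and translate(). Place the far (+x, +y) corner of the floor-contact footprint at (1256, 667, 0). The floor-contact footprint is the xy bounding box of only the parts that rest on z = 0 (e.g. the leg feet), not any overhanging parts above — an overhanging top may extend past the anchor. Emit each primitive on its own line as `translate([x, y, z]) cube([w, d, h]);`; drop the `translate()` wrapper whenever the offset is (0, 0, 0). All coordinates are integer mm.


translate([415, 488, 0]) cube([46, 179, 2178]);
translate([1210, 488, 0]) cube([46, 179, 2178]);
translate([415, 488, 2178]) cube([841, 179, 43]);


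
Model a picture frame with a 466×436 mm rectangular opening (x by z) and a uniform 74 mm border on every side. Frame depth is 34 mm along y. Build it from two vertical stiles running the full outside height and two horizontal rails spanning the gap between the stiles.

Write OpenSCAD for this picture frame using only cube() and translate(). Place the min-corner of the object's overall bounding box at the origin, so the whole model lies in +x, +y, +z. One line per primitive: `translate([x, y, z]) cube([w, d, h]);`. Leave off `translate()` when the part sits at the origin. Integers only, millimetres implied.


cube([74, 34, 584]);
translate([540, 0, 0]) cube([74, 34, 584]);
translate([74, 0, 0]) cube([466, 34, 74]);
translate([74, 0, 510]) cube([466, 34, 74]);


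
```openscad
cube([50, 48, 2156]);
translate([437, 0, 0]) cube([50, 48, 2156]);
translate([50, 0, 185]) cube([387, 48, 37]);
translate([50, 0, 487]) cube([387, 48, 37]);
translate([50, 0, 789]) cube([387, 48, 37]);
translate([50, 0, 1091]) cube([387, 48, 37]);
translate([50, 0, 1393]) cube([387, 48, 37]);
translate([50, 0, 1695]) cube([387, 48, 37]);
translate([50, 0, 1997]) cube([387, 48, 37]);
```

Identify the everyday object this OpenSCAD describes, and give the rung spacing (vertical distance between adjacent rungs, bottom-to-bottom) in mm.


A ladder. The rung spacing is 302 mm.

Two tall 50×48 posts with 7 short bars between them — a ladder. Adjacent rungs sit at z = 185 and z = 487, so the spacing is 487 − 185 = 302 mm.


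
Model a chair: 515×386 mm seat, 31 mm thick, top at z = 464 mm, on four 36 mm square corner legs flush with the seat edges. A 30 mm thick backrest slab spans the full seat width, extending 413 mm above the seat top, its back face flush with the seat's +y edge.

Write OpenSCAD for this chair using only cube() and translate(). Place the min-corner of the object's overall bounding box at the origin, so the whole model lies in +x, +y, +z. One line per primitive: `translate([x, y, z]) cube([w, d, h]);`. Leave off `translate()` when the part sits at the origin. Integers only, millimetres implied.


translate([0, 0, 433]) cube([515, 386, 31]);
cube([36, 36, 433]);
translate([479, 0, 0]) cube([36, 36, 433]);
translate([0, 350, 0]) cube([36, 36, 433]);
translate([479, 350, 0]) cube([36, 36, 433]);
translate([0, 356, 464]) cube([515, 30, 413]);


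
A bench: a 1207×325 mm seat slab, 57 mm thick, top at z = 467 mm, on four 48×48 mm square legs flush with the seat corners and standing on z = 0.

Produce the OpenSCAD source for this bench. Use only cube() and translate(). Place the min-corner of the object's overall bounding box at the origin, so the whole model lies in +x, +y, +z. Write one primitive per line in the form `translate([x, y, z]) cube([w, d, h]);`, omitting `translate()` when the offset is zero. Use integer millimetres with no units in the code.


// leg_h = 467 − 57 = 410
translate([0, 0, 410]) cube([1207, 325, 57]);
cube([48, 48, 410]);
translate([0, 277, 0]) cube([48, 48, 410]);
translate([1159, 0, 0]) cube([48, 48, 410]);
translate([1159, 277, 0]) cube([48, 48, 410]);


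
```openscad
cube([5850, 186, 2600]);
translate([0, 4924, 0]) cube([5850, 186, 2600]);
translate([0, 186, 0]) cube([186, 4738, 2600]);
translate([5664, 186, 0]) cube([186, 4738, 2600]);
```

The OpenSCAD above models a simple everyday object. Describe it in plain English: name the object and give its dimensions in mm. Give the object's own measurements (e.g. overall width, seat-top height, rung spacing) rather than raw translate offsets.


The wall frame of a small rectangular building: four walls, each 2600 mm tall and 186 mm thick, enclosing a footprint 5850 mm (x) by 5110 mm (y) outside-to-outside, with no floor or roof. The front and back walls (the −y and +y sides) span the full width; the two side walls fit between them.


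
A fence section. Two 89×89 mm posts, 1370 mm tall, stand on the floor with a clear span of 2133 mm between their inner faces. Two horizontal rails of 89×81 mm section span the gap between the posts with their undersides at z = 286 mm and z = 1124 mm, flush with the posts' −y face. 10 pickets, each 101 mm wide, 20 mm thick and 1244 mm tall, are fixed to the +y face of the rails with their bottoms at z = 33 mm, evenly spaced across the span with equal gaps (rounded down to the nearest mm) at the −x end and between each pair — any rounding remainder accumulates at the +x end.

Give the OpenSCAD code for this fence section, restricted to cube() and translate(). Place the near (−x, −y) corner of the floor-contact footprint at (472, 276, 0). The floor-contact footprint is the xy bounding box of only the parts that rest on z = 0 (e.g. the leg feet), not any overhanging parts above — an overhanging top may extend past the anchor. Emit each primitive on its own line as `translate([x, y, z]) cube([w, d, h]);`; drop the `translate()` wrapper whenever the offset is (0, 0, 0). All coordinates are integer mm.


translate([472, 276, 0]) cube([89, 89, 1370]);
translate([2694, 276, 0]) cube([89, 89, 1370]);
translate([561, 276, 286]) cube([2133, 89, 81]);
translate([561, 276, 1124]) cube([2133, 89, 81]);
translate([663, 365, 33]) cube([101, 20, 1244]);
translate([866, 365, 33]) cube([101, 20, 1244]);
translate([1069, 365, 33]) cube([101, 20, 1244]);
translate([1272, 365, 33]) cube([101, 20, 1244]);
translate([1475, 365, 33]) cube([101, 20, 1244]);
translate([1678, 365, 33]) cube([101, 20, 1244]);
translate([1881, 365, 33]) cube([101, 20, 1244]);
translate([2084, 365, 33]) cube([101, 20, 1244]);
translate([2287, 365, 33]) cube([101, 20, 1244]);
translate([2490, 365, 33]) cube([101, 20, 1244]);


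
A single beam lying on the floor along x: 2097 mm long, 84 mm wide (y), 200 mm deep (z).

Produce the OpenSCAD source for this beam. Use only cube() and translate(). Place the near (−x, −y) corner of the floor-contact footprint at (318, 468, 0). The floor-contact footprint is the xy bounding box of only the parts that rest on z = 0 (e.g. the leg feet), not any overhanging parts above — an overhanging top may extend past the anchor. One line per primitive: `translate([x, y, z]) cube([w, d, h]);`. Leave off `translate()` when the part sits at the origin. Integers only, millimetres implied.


translate([318, 468, 0]) cube([2097, 84, 200]);


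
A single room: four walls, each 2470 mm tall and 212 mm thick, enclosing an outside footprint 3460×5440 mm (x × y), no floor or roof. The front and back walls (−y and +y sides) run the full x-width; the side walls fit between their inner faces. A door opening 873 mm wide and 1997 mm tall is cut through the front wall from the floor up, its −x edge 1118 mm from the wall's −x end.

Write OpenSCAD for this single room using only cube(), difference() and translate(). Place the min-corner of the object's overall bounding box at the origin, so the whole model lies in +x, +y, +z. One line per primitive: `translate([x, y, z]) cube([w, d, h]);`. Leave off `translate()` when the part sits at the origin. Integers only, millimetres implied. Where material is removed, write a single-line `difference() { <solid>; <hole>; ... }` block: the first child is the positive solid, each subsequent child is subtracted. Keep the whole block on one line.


difference() { cube([3460, 212, 2470]); translate([1118, 0, 0]) cube([873, 212, 1997]); }
translate([0, 5228, 0]) cube([3460, 212, 2470]);
translate([0, 212, 0]) cube([212, 5016, 2470]);
translate([3248, 212, 0]) cube([212, 5016, 2470]);


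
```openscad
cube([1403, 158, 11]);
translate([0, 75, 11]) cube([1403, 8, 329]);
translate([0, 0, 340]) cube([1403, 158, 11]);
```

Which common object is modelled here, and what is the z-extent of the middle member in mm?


An I-beam. The web height is 329 mm.

Two wide flanges with a thin centred web — an I-beam. Overall 351 mm minus two 11 mm flanges gives a web of 351 − 2·11 = 329 mm.


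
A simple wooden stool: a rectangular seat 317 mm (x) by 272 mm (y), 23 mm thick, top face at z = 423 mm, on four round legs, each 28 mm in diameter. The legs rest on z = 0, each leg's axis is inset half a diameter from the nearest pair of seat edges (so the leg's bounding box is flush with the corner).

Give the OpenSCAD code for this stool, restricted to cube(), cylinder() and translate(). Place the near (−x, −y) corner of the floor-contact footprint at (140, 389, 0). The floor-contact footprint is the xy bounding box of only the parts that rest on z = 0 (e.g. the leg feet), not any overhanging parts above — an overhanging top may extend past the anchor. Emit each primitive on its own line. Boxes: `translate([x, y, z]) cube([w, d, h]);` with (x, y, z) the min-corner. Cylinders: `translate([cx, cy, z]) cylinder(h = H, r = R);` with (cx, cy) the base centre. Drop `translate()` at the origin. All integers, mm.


translate([140, 389, 400]) cube([317, 272, 23]);
translate([154, 403, 0]) cylinder(h = 400, r = 14);
translate([443, 403, 0]) cylinder(h = 400, r = 14);
translate([154, 647, 0]) cylinder(h = 400, r = 14);
translate([443, 647, 0]) cylinder(h = 400, r = 14);


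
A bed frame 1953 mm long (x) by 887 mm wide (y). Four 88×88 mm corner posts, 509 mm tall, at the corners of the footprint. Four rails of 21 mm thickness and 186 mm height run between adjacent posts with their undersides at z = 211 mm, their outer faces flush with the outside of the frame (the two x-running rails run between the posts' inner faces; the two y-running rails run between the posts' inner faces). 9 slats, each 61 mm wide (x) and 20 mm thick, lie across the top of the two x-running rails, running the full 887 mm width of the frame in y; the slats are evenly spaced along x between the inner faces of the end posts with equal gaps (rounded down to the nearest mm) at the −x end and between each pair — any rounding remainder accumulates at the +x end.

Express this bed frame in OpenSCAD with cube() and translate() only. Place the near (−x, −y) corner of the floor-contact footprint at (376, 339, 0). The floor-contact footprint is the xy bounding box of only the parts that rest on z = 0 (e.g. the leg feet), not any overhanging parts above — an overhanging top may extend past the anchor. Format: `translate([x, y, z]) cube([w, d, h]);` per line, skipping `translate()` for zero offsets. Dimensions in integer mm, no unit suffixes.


translate([376, 339, 0]) cube([88, 88, 509]);
translate([376, 1138, 0]) cube([88, 88, 509]);
translate([2241, 339, 0]) cube([88, 88, 509]);
translate([2241, 1138, 0]) cube([88, 88, 509]);
translate([464, 339, 211]) cube([1777, 21, 186]);
translate([464, 1205, 211]) cube([1777, 21, 186]);
translate([376, 427, 211]) cube([21, 711, 186]);
translate([2308, 427, 211]) cube([21, 711, 186]);
translate([586, 339, 397]) cube([61, 887, 20]);
translate([769, 339, 397]) cube([61, 887, 20]);
translate([952, 339, 397]) cube([61, 887, 20]);
translate([1135, 339, 397]) cube([61, 887, 20]);
translate([1318, 339, 397]) cube([61, 887, 20]);
translate([1501, 339, 397]) cube([61, 887, 20]);
translate([1684, 339, 397]) cube([61, 887, 20]);
translate([1867, 339, 397]) cube([61, 887, 20]);
translate([2050, 339, 397]) cube([61, 887, 20]);


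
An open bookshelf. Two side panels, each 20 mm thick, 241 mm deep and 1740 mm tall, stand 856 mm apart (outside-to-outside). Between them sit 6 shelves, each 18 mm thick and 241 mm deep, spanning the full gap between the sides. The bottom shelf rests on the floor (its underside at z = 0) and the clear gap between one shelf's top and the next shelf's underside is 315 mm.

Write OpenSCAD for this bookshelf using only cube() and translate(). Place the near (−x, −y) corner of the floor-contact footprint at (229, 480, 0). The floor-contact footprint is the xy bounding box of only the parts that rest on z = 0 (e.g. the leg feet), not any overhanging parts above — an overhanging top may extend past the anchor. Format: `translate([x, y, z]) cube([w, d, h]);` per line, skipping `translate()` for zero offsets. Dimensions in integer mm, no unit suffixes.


translate([229, 480, 0]) cube([20, 241, 1740]);
translate([1065, 480, 0]) cube([20, 241, 1740]);
translate([249, 480, 0]) cube([816, 241, 18]);
translate([249, 480, 333]) cube([816, 241, 18]);
translate([249, 480, 666]) cube([816, 241, 18]);
translate([249, 480, 999]) cube([816, 241, 18]);
translate([249, 480, 1332]) cube([816, 241, 18]);
translate([249, 480, 1665]) cube([816, 241, 18]);


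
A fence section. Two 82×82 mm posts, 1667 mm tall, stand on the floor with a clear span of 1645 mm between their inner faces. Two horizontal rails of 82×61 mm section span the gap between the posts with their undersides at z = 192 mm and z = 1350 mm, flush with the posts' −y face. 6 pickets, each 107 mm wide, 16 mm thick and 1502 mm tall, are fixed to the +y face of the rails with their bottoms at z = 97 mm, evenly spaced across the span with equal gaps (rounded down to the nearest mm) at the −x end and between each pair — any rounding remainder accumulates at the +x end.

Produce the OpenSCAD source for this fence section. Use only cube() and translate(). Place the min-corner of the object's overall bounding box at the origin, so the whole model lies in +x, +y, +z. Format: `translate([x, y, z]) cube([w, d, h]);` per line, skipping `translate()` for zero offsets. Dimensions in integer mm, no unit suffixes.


cube([82, 82, 1667]);
translate([1727, 0, 0]) cube([82, 82, 1667]);
translate([82, 0, 192]) cube([1645, 82, 61]);
translate([82, 0, 1350]) cube([1645, 82, 61]);
translate([225, 82, 97]) cube([107, 16, 1502]);
translate([475, 82, 97]) cube([107, 16, 1502]);
translate([725, 82, 97]) cube([107, 16, 1502]);
translate([975, 82, 97]) cube([107, 16, 1502]);
translate([1225, 82, 97]) cube([107, 16, 1502]);
translate([1475, 82, 97]) cube([107, 16, 1502]);


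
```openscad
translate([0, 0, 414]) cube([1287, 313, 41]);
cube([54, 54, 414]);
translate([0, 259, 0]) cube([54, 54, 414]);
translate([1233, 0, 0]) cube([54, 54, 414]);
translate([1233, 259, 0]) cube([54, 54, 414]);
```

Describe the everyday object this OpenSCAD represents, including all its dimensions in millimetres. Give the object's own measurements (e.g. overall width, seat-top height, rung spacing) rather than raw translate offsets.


A long wooden bench with a 1287 mm (x) × 313 mm (y) seat, 41 mm thick, its top surface 455 mm above the floor. Four 54 mm square legs at the seat corners, flush with the edges, run from z = 0 to the seat underside.


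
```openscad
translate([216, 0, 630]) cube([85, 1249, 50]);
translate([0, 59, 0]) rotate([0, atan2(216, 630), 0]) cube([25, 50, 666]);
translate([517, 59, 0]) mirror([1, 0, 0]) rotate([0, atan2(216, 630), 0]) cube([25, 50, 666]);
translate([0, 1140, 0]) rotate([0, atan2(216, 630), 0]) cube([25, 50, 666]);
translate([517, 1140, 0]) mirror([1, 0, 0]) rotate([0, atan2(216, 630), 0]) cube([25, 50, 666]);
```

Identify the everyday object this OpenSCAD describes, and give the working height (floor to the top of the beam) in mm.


A sawhorse. The overall height is 680 mm.

A beam across two mirrored pairs of raked legs — a sawhorse. The beam's underside is at z = 630 (matching the legs' vertical rise in atan2(216, 630)) and the beam is 50 mm tall, so its top is at 630 + 50 = 680 mm. The raked legs top out at the beam's underside, so that is the highest point.


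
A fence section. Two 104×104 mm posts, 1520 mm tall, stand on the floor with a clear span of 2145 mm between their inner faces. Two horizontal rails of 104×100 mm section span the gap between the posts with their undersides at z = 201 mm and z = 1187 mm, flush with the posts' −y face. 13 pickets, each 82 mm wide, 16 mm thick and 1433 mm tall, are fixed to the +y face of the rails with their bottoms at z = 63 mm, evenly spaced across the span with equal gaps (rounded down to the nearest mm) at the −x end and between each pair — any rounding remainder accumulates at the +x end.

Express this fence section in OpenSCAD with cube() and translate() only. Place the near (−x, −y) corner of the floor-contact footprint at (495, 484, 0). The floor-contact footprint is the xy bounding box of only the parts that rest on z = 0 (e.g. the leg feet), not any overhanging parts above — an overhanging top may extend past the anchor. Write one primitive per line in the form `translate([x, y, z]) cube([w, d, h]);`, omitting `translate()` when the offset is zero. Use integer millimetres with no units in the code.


translate([495, 484, 0]) cube([104, 104, 1520]);
translate([2744, 484, 0]) cube([104, 104, 1520]);
translate([599, 484, 201]) cube([2145, 104, 100]);
translate([599, 484, 1187]) cube([2145, 104, 100]);
translate([676, 588, 63]) cube([82, 16, 1433]);
translate([835, 588, 63]) cube([82, 16, 1433]);
translate([994, 588, 63]) cube([82, 16, 1433]);
translate([1153, 588, 63]) cube([82, 16, 1433]);
translate([1312, 588, 63]) cube([82, 16, 1433]);
translate([1471, 588, 63]) cube([82, 16, 1433]);
translate([1630, 588, 63]) cube([82, 16, 1433]);
translate([1789, 588, 63]) cube([82, 16, 1433]);
translate([1948, 588, 63]) cube([82, 16, 1433]);
translate([2107, 588, 63]) cube([82, 16, 1433]);
translate([2266, 588, 63]) cube([82, 16, 1433]);
translate([2425, 588, 63]) cube([82, 16, 1433]);
translate([2584, 588, 63]) cube([82, 16, 1433]);


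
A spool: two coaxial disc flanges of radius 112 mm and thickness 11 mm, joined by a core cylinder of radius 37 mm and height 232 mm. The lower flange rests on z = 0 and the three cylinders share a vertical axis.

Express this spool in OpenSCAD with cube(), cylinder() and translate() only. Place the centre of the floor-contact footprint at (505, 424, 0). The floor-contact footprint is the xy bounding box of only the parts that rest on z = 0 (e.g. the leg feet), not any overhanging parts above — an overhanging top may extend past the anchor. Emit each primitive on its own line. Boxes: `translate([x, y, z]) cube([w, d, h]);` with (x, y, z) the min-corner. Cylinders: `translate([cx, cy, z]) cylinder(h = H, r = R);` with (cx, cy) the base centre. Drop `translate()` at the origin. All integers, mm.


translate([505, 424, 0]) cylinder(h = 11, r = 112);
translate([505, 424, 11]) cylinder(h = 232, r = 37);
translate([505, 424, 243]) cylinder(h = 11, r = 112);


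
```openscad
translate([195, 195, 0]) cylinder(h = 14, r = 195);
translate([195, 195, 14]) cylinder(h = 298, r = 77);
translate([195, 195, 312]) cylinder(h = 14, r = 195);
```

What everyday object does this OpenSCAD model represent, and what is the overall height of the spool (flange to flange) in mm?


A spool. The overall height is 326 mm.

Three coaxial cylinders, large–small–large — a spool. Two 14 mm flanges and a 298 mm core give 14 + 298 + 14 = 326 mm.


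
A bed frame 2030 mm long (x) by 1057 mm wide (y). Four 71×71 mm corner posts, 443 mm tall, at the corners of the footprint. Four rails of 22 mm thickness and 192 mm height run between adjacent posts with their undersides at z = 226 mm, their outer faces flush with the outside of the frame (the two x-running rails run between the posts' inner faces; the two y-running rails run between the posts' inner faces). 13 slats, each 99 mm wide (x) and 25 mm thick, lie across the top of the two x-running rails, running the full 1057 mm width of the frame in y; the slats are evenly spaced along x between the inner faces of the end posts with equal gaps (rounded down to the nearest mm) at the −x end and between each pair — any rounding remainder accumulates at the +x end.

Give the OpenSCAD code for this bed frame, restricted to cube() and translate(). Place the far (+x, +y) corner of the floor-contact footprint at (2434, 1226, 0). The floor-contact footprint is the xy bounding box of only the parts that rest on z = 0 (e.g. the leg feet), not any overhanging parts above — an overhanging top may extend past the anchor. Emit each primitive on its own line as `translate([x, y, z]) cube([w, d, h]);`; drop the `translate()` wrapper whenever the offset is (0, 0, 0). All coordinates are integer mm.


translate([404, 169, 0]) cube([71, 71, 443]);
translate([404, 1155, 0]) cube([71, 71, 443]);
translate([2363, 169, 0]) cube([71, 71, 443]);
translate([2363, 1155, 0]) cube([71, 71, 443]);
translate([475, 169, 226]) cube([1888, 22, 192]);
translate([475, 1204, 226]) cube([1888, 22, 192]);
translate([404, 240, 226]) cube([22, 915, 192]);
translate([2412, 240, 226]) cube([22, 915, 192]);
translate([517, 169, 418]) cube([99, 1057, 25]);
translate([658, 169, 418]) cube([99, 1057, 25]);
translate([799, 169, 418]) cube([99, 1057, 25]);
translate([940, 169, 418]) cube([99, 1057, 25]);
translate([1081, 169, 418]) cube([99, 1057, 25]);
translate([1222, 169, 418]) cube([99, 1057, 25]);
translate([1363, 169, 418]) cube([99, 1057, 25]);
translate([1504, 169, 418]) cube([99, 1057, 25]);
translate([1645, 169, 418]) cube([99, 1057, 25]);
translate([1786, 169, 418]) cube([99, 1057, 25]);
translate([1927, 169, 418]) cube([99, 1057, 25]);
translate([2068, 169, 418]) cube([99, 1057, 25]);
translate([2209, 169, 418]) cube([99, 1057, 25]);


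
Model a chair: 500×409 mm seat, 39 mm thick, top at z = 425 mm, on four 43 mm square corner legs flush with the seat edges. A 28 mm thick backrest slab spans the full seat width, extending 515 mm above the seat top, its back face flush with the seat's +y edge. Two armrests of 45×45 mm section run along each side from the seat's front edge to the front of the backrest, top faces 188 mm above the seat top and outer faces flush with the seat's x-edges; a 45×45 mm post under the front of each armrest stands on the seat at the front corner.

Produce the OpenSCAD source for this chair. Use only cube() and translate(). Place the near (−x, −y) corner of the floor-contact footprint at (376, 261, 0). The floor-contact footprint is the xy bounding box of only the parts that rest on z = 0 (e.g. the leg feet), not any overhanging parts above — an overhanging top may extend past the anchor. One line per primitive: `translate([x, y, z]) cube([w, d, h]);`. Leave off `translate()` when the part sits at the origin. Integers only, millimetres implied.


// leg_h = 425 - 39 = 386
// arm post h = 188 - 45 = 143
translate([376, 261, 386]) cube([500, 409, 39]);
translate([376, 261, 0]) cube([43, 43, 386]);
translate([833, 261, 0]) cube([43, 43, 386]);
translate([376, 627, 0]) cube([43, 43, 386]);
translate([833, 627, 0]) cube([43, 43, 386]);
translate([376, 642, 425]) cube([500, 28, 515]);
translate([376, 261, 568]) cube([45, 381, 45]);
translate([831, 261, 568]) cube([45, 381, 45]);
translate([376, 261, 425]) cube([45, 45, 143]);
translate([831, 261, 425]) cube([45, 45, 143]);


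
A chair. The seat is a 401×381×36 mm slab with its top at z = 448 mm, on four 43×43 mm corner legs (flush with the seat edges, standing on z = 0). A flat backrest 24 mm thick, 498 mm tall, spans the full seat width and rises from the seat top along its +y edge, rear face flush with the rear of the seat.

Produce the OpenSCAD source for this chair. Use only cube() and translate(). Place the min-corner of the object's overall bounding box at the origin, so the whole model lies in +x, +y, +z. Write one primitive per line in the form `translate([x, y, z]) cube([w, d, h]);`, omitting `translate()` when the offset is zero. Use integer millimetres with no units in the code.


translate([0, 0, 412]) cube([401, 381, 36]);
cube([43, 43, 412]);
translate([358, 0, 0]) cube([43, 43, 412]);
translate([0, 338, 0]) cube([43, 43, 412]);
translate([358, 338, 0]) cube([43, 43, 412]);
translate([0, 357, 448]) cube([401, 24, 498]);


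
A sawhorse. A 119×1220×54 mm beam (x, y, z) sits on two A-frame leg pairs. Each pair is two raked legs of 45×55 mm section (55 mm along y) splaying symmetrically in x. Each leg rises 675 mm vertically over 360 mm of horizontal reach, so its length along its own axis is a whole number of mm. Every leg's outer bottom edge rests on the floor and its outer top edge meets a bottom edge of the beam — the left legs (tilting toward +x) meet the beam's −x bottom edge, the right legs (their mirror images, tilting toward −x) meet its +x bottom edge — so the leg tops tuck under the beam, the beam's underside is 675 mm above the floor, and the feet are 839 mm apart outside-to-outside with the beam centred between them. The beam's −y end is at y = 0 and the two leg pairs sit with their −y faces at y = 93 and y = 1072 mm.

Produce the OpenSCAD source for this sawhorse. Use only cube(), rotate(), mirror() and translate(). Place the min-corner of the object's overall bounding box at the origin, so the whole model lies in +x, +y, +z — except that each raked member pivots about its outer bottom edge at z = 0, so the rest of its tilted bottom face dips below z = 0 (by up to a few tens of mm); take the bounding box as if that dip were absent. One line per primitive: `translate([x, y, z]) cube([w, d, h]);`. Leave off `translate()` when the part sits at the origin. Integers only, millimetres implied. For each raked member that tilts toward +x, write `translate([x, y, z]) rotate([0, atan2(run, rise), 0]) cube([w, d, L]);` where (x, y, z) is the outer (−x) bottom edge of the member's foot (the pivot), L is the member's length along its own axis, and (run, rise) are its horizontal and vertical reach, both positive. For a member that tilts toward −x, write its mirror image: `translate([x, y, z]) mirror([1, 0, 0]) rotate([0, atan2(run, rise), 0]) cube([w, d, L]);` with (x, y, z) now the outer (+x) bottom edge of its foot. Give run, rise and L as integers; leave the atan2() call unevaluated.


translate([360, 0, 675]) cube([119, 1220, 54]);
translate([0, 93, 0]) rotate([0, atan2(360, 675), 0]) cube([45, 55, 765]);
translate([839, 93, 0]) mirror([1, 0, 0]) rotate([0, atan2(360, 675), 0]) cube([45, 55, 765]);
translate([0, 1072, 0]) rotate([0, atan2(360, 675), 0]) cube([45, 55, 765]);
translate([839, 1072, 0]) mirror([1, 0, 0]) rotate([0, atan2(360, 675), 0]) cube([45, 55, 765]);


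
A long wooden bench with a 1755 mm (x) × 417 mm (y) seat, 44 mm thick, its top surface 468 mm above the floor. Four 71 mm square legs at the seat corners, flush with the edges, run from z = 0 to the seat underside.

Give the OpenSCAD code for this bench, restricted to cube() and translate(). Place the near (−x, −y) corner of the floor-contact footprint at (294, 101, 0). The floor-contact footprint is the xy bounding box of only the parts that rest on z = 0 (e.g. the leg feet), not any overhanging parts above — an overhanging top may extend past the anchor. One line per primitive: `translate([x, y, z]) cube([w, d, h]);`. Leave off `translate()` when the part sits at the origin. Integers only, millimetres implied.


translate([294, 101, 424]) cube([1755, 417, 44]);
translate([294, 101, 0]) cube([71, 71, 424]);
translate([294, 447, 0]) cube([71, 71, 424]);
translate([1978, 101, 0]) cube([71, 71, 424]);
translate([1978, 447, 0]) cube([71, 71, 424]);


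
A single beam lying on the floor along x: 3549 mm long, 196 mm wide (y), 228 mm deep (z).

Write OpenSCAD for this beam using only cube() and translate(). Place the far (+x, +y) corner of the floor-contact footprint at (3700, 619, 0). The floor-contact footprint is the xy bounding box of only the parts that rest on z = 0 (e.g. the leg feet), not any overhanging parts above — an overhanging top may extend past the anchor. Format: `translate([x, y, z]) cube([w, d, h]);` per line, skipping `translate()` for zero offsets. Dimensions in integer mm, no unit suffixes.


translate([151, 423, 0]) cube([3549, 196, 228]);


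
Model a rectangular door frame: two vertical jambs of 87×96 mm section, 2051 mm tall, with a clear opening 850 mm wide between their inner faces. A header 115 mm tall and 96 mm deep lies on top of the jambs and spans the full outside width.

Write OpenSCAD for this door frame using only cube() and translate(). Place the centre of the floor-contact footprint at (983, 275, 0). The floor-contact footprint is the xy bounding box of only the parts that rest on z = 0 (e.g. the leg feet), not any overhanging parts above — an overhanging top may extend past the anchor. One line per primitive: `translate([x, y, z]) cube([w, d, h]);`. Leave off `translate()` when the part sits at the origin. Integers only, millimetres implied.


translate([471, 227, 0]) cube([87, 96, 2051]);
translate([1408, 227, 0]) cube([87, 96, 2051]);
translate([471, 227, 2051]) cube([1024, 96, 115]);


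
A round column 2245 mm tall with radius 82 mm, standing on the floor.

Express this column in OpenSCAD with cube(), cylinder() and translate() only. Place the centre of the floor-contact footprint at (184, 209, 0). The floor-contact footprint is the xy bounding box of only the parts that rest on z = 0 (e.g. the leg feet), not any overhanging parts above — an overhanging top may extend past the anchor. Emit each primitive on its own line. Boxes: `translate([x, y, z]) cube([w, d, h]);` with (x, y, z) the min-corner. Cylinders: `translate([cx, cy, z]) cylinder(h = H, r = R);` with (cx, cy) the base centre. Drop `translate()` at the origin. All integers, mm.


translate([184, 209, 0]) cylinder(h = 2245, r = 82);


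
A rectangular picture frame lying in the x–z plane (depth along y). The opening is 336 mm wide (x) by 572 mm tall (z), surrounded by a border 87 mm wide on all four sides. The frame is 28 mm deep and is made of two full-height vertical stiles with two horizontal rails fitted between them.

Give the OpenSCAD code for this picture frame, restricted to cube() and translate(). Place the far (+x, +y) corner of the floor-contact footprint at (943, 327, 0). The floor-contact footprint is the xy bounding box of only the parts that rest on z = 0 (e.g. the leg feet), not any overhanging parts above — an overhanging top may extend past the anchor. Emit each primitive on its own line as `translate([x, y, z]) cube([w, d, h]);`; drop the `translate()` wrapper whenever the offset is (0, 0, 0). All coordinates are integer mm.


translate([433, 299, 0]) cube([87, 28, 746]);
translate([856, 299, 0]) cube([87, 28, 746]);
translate([520, 299, 0]) cube([336, 28, 87]);
translate([520, 299, 659]) cube([336, 28, 87]);


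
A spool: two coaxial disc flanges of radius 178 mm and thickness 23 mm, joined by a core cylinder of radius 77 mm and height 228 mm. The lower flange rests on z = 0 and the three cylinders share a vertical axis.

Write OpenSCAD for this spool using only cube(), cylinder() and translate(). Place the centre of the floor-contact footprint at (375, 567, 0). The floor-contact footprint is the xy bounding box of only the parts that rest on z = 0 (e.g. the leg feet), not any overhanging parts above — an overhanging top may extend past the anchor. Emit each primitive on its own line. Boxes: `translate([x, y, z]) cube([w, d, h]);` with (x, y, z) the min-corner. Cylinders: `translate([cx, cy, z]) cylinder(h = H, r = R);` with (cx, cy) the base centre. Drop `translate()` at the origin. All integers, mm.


translate([375, 567, 0]) cylinder(h = 23, r = 178);
translate([375, 567, 23]) cylinder(h = 228, r = 77);
translate([375, 567, 251]) cylinder(h = 23, r = 178);


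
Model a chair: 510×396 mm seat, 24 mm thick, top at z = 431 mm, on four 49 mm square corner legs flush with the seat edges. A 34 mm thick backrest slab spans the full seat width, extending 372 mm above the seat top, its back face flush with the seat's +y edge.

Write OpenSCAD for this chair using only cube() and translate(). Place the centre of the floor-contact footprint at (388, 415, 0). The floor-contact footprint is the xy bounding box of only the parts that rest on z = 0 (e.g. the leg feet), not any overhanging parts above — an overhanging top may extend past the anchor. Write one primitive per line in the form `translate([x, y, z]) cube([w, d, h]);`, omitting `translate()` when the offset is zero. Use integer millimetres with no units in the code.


translate([133, 217, 407]) cube([510, 396, 24]);
translate([133, 217, 0]) cube([49, 49, 407]);
translate([594, 217, 0]) cube([49, 49, 407]);
translate([133, 564, 0]) cube([49, 49, 407]);
translate([594, 564, 0]) cube([49, 49, 407]);
translate([133, 579, 431]) cube([510, 34, 372]);


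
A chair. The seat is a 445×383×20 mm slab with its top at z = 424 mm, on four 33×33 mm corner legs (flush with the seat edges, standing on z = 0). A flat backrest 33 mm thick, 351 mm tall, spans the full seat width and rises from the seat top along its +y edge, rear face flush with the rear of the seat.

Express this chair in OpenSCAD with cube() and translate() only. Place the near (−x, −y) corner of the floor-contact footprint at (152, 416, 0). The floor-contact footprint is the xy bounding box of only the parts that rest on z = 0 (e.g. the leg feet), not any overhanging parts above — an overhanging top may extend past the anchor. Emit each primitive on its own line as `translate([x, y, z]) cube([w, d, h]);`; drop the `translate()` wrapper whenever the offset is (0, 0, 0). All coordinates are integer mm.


translate([152, 416, 404]) cube([445, 383, 20]);
translate([152, 416, 0]) cube([33, 33, 404]);
translate([564, 416, 0]) cube([33, 33, 404]);
translate([152, 766, 0]) cube([33, 33, 404]);
translate([564, 766, 0]) cube([33, 33, 404]);
translate([152, 766, 424]) cube([445, 33, 351]);


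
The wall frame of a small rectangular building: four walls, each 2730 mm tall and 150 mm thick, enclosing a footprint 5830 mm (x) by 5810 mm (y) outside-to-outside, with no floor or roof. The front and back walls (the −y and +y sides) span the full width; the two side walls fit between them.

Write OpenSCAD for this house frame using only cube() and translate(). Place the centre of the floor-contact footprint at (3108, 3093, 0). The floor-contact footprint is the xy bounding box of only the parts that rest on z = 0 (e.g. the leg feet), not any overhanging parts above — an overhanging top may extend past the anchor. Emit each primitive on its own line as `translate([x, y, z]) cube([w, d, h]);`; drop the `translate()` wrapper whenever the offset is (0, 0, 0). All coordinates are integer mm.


translate([193, 188, 0]) cube([5830, 150, 2730]);
translate([193, 5848, 0]) cube([5830, 150, 2730]);
translate([193, 338, 0]) cube([150, 5510, 2730]);
translate([5873, 338, 0]) cube([150, 5510, 2730]);


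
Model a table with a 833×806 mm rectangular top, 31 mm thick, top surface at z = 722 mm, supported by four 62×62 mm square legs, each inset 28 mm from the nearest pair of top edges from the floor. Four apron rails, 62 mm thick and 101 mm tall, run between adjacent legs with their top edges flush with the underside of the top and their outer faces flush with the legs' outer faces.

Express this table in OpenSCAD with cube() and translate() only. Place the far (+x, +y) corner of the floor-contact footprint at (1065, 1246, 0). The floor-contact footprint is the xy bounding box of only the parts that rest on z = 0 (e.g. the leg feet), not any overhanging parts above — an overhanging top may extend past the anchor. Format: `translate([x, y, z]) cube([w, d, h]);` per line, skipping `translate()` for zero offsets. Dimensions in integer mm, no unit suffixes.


translate([260, 468, 691]) cube([833, 806, 31]);
translate([288, 496, 0]) cube([62, 62, 691]);
translate([1003, 496, 0]) cube([62, 62, 691]);
translate([288, 1184, 0]) cube([62, 62, 691]);
translate([1003, 1184, 0]) cube([62, 62, 691]);
translate([350, 496, 590]) cube([653, 62, 101]);
translate([350, 1184, 590]) cube([653, 62, 101]);
translate([288, 558, 590]) cube([62, 626, 101]);
translate([1003, 558, 590]) cube([62, 626, 101]);


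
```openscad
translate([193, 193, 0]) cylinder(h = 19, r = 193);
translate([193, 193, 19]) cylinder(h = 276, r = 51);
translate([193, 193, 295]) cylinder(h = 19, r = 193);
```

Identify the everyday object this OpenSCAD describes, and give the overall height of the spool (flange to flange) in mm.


A spool. The overall height is 314 mm.

Three coaxial cylinders, large–small–large — a spool. Two 19 mm flanges and a 276 mm core give 19 + 276 + 19 = 314 mm.


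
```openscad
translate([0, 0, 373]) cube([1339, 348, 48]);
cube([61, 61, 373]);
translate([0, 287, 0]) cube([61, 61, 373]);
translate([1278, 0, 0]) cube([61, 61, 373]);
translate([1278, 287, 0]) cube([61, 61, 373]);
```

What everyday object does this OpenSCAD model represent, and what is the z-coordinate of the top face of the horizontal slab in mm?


A bench. The seat-top height is 421 mm.

A long slab on four corner posts — a bench. The slab sits at z = 373 with thickness 48, so the top is 373 + 48 = 421 mm.
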